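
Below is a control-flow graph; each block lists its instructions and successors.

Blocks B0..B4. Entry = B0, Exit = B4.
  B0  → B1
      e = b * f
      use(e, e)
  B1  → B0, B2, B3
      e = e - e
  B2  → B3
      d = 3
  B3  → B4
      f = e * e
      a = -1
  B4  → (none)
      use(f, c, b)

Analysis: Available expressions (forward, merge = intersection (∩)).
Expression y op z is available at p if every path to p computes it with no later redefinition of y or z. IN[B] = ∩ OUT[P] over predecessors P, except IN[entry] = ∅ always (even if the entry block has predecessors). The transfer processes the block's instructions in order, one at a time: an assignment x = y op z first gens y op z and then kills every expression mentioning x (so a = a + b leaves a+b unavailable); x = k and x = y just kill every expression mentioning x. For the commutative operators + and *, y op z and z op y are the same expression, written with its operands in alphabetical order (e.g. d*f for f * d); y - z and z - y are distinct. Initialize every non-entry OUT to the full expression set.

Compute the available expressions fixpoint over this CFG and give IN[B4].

Answer: {e*e}

Trace:
Converged values:
  B0: | IN={} | OUT={b*f}
  B1: | IN={b*f} | OUT={b*f}
  B2: | IN={b*f} | OUT={b*f}
  B3: | IN={b*f} | OUT={e*e}
  B4: | IN={e*e} | OUT={e*e}

Merge at B4: IN[B4] = OUT[B3] = {e*e}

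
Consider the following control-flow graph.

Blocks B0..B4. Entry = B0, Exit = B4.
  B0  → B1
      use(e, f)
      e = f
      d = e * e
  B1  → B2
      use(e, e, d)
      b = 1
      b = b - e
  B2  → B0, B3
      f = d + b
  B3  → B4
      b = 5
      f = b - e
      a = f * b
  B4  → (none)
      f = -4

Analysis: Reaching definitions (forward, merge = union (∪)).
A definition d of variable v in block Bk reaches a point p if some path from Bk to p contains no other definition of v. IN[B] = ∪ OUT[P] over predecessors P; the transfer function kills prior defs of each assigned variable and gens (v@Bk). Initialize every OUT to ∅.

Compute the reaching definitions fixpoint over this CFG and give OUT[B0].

Answer: {b@B1, d@B0, e@B0, f@B2}

Derivation:
Converged values:
  B0:   IN={b@B1, d@B0, e@B0, f@B2}   OUT={b@B1, d@B0, e@B0, f@B2}
  B1:   IN={b@B1, d@B0, e@B0, f@B2}   OUT={b@B1, d@B0, e@B0, f@B2}
  B2:   IN={b@B1, d@B0, e@B0, f@B2}   OUT={b@B1, d@B0, e@B0, f@B2}
  B3:   IN={b@B1, d@B0, e@B0, f@B2}   OUT={a@B3, b@B3, d@B0, e@B0, f@B3}
  B4:   IN={a@B3, b@B3, d@B0, e@B0, f@B3}   OUT={a@B3, b@B3, d@B0, e@B0, f@B4}

Merge at B0 (entry node, so the boundary value {} is joined with the incoming edge(s)): IN[B0] = {} ⊔ OUT[B2] = {b@B1, d@B0, e@B0, f@B2}
Applying B0's transfer function to that IN value gives OUT[B0] (row B0 above).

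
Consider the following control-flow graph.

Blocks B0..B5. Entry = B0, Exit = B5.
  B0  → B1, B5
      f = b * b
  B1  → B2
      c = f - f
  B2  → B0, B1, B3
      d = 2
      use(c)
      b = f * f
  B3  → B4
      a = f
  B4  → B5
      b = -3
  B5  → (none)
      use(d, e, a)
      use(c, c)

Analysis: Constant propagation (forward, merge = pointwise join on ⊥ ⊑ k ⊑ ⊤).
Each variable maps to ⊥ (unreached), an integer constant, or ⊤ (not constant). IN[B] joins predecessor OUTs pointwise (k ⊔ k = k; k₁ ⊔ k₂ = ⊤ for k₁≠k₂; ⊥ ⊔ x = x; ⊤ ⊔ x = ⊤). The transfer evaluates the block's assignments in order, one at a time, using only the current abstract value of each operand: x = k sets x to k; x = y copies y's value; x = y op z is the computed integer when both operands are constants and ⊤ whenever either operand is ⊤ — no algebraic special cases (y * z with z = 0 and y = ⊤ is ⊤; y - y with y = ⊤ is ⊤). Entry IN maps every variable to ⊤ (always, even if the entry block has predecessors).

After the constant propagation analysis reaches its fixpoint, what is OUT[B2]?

Answer: {a: ⊤, b: ⊤, c: ⊤, d: 2, e: ⊤, f: ⊤}

Trace:
Converged values:
  B0:  IN=(all ⊤)  OUT=(all ⊤)
  B1:  IN=(all ⊤)  OUT=(all ⊤)
  B2:  IN=(all ⊤)  OUT={d:2; rest ⊤}
  B3:  IN={d:2; rest ⊤}  OUT={d:2; rest ⊤}
  B4:  IN={d:2; rest ⊤}  OUT={b:-3, d:2; rest ⊤}
  B5:  IN=(all ⊤)  OUT=(all ⊤)

Merge at B2: IN[B2] = OUT[B1] = {a: ⊤, b: ⊤, c: ⊤, d: ⊤, e: ⊤, f: ⊤}
Applying B2's transfer function to that IN value gives OUT[B2] (row B2 above).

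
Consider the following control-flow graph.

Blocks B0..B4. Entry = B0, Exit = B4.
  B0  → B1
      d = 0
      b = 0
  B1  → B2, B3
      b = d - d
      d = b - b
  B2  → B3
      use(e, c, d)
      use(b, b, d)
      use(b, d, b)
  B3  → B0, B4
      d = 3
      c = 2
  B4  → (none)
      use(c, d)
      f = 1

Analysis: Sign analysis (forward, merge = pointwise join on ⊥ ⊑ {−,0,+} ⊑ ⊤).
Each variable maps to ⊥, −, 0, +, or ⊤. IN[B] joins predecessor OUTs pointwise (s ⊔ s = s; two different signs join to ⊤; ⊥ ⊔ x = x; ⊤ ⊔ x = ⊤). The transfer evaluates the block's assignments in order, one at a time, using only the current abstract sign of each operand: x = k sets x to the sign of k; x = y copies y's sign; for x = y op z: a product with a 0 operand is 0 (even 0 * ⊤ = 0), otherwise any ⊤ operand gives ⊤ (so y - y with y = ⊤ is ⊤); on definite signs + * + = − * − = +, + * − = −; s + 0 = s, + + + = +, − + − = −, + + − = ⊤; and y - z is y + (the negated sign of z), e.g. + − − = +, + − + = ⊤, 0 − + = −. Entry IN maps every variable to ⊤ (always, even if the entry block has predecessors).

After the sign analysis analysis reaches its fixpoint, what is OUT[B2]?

Fixpoint table:
  B0:  IN=(all ⊤)  OUT={b:0, d:0; rest ⊤}
  B1:  IN={b:0, d:0; rest ⊤}  OUT={b:0, d:0; rest ⊤}
  B2:  IN={b:0, d:0; rest ⊤}  OUT={b:0, d:0; rest ⊤}
  B3:  IN={b:0, d:0; rest ⊤}  OUT={b:0, c:+, d:+; rest ⊤}
  B4:  IN={b:0, c:+, d:+; rest ⊤}  OUT={b:0, c:+, d:+, f:+; rest ⊤}

Merge at B2: IN[B2] = OUT[B1] = {a: ⊤, b: 0, c: ⊤, d: 0, e: ⊤, f: ⊤}
Applying B2's transfer function to that IN value gives OUT[B2] (row B2 above).

Answer: {a: ⊤, b: 0, c: ⊤, d: 0, e: ⊤, f: ⊤}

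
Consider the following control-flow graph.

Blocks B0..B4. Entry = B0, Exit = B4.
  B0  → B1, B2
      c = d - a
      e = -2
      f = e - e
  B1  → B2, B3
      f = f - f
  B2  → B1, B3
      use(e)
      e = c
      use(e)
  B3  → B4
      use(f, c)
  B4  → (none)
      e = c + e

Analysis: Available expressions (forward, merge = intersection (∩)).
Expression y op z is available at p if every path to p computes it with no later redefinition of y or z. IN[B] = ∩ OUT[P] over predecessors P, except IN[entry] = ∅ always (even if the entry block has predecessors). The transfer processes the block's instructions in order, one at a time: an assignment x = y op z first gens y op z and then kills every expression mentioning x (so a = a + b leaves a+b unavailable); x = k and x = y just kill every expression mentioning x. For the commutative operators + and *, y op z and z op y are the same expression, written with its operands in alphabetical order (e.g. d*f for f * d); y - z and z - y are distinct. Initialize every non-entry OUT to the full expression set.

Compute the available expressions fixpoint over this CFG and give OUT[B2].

Answer: {d-a}

Trace:
Fixpoint table:
  B0:   IN={}   OUT={d-a, e-e}
  B1:   IN={d-a}   OUT={d-a}
  B2:   IN={d-a}   OUT={d-a}
  B3:   IN={d-a}   OUT={d-a}
  B4:   IN={d-a}   OUT={d-a}

Merge at B2: IN[B2] = OUT[B0] ∩ OUT[B1] = {d-a}
Applying B2's transfer function to that IN value gives OUT[B2] (row B2 above).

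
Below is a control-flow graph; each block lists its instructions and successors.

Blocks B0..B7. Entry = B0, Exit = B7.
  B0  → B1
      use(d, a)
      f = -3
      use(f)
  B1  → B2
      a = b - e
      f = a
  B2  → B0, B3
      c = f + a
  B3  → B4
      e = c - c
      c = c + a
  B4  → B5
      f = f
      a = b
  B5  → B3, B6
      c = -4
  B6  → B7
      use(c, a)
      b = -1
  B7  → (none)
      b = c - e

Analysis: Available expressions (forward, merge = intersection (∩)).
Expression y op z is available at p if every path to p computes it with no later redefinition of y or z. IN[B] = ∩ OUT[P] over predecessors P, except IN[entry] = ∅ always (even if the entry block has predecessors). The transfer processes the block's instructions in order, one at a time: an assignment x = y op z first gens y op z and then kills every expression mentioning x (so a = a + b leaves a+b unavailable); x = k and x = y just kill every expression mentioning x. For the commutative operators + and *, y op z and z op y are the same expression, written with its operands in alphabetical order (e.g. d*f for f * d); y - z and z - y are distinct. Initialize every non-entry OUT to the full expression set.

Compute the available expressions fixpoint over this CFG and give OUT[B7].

Answer: {c-e}

Working:
Fixpoint table:
  B0:  IN={}  OUT={}
  B1:  IN={}  OUT={b-e}
  B2:  IN={b-e}  OUT={a+f, b-e}
  B3:  IN={}  OUT={}
  B4:  IN={}  OUT={}
  B5:  IN={}  OUT={}
  B6:  IN={}  OUT={}
  B7:  IN={}  OUT={c-e}

Merge at B7: IN[B7] = OUT[B6] = {}
Applying B7's transfer function to that IN value gives OUT[B7] (row B7 above).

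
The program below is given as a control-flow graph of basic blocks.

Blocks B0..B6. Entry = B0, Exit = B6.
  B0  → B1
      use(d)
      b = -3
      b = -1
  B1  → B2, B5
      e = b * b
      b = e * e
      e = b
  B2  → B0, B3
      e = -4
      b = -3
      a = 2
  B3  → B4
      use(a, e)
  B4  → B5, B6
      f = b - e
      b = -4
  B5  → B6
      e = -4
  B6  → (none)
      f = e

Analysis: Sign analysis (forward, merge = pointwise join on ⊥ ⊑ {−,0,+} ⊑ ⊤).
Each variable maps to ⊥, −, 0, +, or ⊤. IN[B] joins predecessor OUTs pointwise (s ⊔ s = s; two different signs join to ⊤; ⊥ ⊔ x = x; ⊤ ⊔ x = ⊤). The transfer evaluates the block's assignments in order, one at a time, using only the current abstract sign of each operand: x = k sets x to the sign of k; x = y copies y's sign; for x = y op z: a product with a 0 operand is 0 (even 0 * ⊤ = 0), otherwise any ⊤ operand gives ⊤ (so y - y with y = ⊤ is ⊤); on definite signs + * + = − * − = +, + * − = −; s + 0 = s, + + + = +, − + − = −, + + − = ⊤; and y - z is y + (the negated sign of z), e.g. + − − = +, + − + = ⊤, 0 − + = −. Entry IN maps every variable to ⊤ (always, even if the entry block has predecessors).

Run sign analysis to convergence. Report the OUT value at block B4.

Per-block solution:
  B0: | IN=(all ⊤) | OUT={b:-; rest ⊤}
  B1: | IN={b:-; rest ⊤} | OUT={b:+, e:+; rest ⊤}
  B2: | IN={b:+, e:+; rest ⊤} | OUT={a:+, b:-, e:-; rest ⊤}
  B3: | IN={a:+, b:-, e:-; rest ⊤} | OUT={a:+, b:-, e:-; rest ⊤}
  B4: | IN={a:+, b:-, e:-; rest ⊤} | OUT={a:+, b:-, e:-; rest ⊤}
  B5: | IN=(all ⊤) | OUT={e:-; rest ⊤}
  B6: | IN={e:-; rest ⊤} | OUT={e:-, f:-; rest ⊤}

Merge at B4: IN[B4] = OUT[B3] = {a: +, b: -, c: ⊤, d: ⊤, e: -, f: ⊤}
Applying B4's transfer function to that IN value gives OUT[B4] (row B4 above).

Answer: {a: +, b: -, c: ⊤, d: ⊤, e: -, f: ⊤}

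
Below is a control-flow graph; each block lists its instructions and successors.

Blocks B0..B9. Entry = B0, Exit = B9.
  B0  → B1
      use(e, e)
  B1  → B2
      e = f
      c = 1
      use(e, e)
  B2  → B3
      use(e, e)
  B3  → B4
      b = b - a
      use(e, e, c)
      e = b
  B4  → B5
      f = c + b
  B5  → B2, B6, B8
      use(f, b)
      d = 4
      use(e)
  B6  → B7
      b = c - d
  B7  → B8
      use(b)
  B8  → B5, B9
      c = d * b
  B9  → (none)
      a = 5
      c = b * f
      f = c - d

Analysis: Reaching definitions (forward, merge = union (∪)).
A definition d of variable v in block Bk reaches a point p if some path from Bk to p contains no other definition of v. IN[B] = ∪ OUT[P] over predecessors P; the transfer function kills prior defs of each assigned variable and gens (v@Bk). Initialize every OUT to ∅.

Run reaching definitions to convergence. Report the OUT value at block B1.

Answer: {c@B1, e@B1}

Working:
Per-block solution:
  B0: | IN={} | OUT={}
  B1: | IN={} | OUT={c@B1, e@B1}
  B2: | IN={b@B3, b@B6, c@B1, c@B8, d@B5, e@B1, e@B3, f@B4} | OUT={b@B3, b@B6, c@B1, c@B8, d@B5, e@B1, e@B3, f@B4}
  B3: | IN={b@B3, b@B6, c@B1, c@B8, d@B5, e@B1, e@B3, f@B4} | OUT={b@B3, c@B1, c@B8, d@B5, e@B3, f@B4}
  B4: | IN={b@B3, c@B1, c@B8, d@B5, e@B3, f@B4} | OUT={b@B3, c@B1, c@B8, d@B5, e@B3, f@B4}
  B5: | IN={b@B3, b@B6, c@B1, c@B8, d@B5, e@B3, f@B4} | OUT={b@B3, b@B6, c@B1, c@B8, d@B5, e@B3, f@B4}
  B6: | IN={b@B3, b@B6, c@B1, c@B8, d@B5, e@B3, f@B4} | OUT={b@B6, c@B1, c@B8, d@B5, e@B3, f@B4}
  B7: | IN={b@B6, c@B1, c@B8, d@B5, e@B3, f@B4} | OUT={b@B6, c@B1, c@B8, d@B5, e@B3, f@B4}
  B8: | IN={b@B3, b@B6, c@B1, c@B8, d@B5, e@B3, f@B4} | OUT={b@B3, b@B6, c@B8, d@B5, e@B3, f@B4}
  B9: | IN={b@B3, b@B6, c@B8, d@B5, e@B3, f@B4} | OUT={a@B9, b@B3, b@B6, c@B9, d@B5, e@B3, f@B9}

Merge at B1: IN[B1] = OUT[B0] = {}
Applying B1's transfer function to that IN value gives OUT[B1] (row B1 above).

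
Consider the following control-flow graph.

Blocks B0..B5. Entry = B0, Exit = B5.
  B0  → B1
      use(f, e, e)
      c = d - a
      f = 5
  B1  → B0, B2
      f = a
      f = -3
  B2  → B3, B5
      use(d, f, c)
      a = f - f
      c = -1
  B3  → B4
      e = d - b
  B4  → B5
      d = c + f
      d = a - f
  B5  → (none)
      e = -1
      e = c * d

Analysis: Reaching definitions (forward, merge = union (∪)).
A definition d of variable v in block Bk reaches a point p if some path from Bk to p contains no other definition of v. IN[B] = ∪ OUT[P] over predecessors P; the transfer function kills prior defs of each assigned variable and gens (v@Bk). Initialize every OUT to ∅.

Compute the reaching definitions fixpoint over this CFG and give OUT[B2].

Fixpoint table:
  B0:   IN={c@B0, f@B1}   OUT={c@B0, f@B0}
  B1:   IN={c@B0, f@B0}   OUT={c@B0, f@B1}
  B2:   IN={c@B0, f@B1}   OUT={a@B2, c@B2, f@B1}
  B3:   IN={a@B2, c@B2, f@B1}   OUT={a@B2, c@B2, e@B3, f@B1}
  B4:   IN={a@B2, c@B2, e@B3, f@B1}   OUT={a@B2, c@B2, d@B4, e@B3, f@B1}
  B5:   IN={a@B2, c@B2, d@B4, e@B3, f@B1}   OUT={a@B2, c@B2, d@B4, e@B5, f@B1}

Merge at B2: IN[B2] = OUT[B1] = {c@B0, f@B1}
Applying B2's transfer function to that IN value gives OUT[B2] (row B2 above).

Answer: {a@B2, c@B2, f@B1}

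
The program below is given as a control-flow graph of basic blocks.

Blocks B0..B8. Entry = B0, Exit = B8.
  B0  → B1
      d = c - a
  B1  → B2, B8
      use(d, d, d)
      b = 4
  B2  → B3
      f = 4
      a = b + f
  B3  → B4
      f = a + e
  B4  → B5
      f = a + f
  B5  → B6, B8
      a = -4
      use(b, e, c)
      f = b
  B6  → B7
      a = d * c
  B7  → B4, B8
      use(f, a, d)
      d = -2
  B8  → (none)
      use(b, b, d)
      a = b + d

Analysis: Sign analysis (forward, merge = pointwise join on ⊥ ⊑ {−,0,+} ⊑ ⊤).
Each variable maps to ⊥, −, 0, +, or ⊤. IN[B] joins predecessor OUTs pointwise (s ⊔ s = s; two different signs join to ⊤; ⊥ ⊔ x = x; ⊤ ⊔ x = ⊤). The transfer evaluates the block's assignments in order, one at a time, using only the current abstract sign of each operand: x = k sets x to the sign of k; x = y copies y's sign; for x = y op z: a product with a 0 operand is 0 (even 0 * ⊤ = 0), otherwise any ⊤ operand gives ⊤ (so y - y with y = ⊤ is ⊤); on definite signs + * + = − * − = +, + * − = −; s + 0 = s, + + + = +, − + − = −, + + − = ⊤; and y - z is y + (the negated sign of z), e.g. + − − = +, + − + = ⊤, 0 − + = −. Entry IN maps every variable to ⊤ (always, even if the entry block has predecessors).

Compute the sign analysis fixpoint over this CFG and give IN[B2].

Fixpoint table:
  B0: | IN=(all ⊤) | OUT=(all ⊤)
  B1: | IN=(all ⊤) | OUT={b:+; rest ⊤}
  B2: | IN={b:+; rest ⊤} | OUT={a:+, b:+, f:+; rest ⊤}
  B3: | IN={a:+, b:+, f:+; rest ⊤} | OUT={a:+, b:+; rest ⊤}
  B4: | IN={b:+; rest ⊤} | OUT={b:+; rest ⊤}
  B5: | IN={b:+; rest ⊤} | OUT={a:-, b:+, f:+; rest ⊤}
  B6: | IN={a:-, b:+, f:+; rest ⊤} | OUT={b:+, f:+; rest ⊤}
  B7: | IN={b:+, f:+; rest ⊤} | OUT={b:+, d:-, f:+; rest ⊤}
  B8: | IN={b:+; rest ⊤} | OUT={b:+; rest ⊤}

Merge at B2: IN[B2] = OUT[B1] = {a: ⊤, b: +, c: ⊤, d: ⊤, e: ⊤, f: ⊤}

Answer: {a: ⊤, b: +, c: ⊤, d: ⊤, e: ⊤, f: ⊤}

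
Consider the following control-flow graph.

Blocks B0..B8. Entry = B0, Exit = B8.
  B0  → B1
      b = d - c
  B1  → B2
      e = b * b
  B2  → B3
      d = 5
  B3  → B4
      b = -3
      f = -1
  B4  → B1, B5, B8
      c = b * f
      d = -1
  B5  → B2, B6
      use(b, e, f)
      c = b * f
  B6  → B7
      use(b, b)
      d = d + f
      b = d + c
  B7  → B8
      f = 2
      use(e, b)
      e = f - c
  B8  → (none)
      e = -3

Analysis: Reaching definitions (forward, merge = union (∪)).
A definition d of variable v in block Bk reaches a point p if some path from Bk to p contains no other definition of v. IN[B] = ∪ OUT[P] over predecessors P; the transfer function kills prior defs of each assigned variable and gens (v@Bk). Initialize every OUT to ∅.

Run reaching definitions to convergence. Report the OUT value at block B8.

Answer: {b@B3, b@B6, c@B4, c@B5, d@B4, d@B6, e@B8, f@B3, f@B7}

Derivation:
Per-block solution:
  B0: | IN={} | OUT={b@B0}
  B1: | IN={b@B0, b@B3, c@B4, d@B4, e@B1, f@B3} | OUT={b@B0, b@B3, c@B4, d@B4, e@B1, f@B3}
  B2: | IN={b@B0, b@B3, c@B4, c@B5, d@B4, e@B1, f@B3} | OUT={b@B0, b@B3, c@B4, c@B5, d@B2, e@B1, f@B3}
  B3: | IN={b@B0, b@B3, c@B4, c@B5, d@B2, e@B1, f@B3} | OUT={b@B3, c@B4, c@B5, d@B2, e@B1, f@B3}
  B4: | IN={b@B3, c@B4, c@B5, d@B2, e@B1, f@B3} | OUT={b@B3, c@B4, d@B4, e@B1, f@B3}
  B5: | IN={b@B3, c@B4, d@B4, e@B1, f@B3} | OUT={b@B3, c@B5, d@B4, e@B1, f@B3}
  B6: | IN={b@B3, c@B5, d@B4, e@B1, f@B3} | OUT={b@B6, c@B5, d@B6, e@B1, f@B3}
  B7: | IN={b@B6, c@B5, d@B6, e@B1, f@B3} | OUT={b@B6, c@B5, d@B6, e@B7, f@B7}
  B8: | IN={b@B3, b@B6, c@B4, c@B5, d@B4, d@B6, e@B1, e@B7, f@B3, f@B7} | OUT={b@B3, b@B6, c@B4, c@B5, d@B4, d@B6, e@B8, f@B3, f@B7}

Merge at B8: IN[B8] = OUT[B4] ⊔ OUT[B7] = {b@B3, b@B6, c@B4, c@B5, d@B4, d@B6, e@B1, e@B7, f@B3, f@B7}
Applying B8's transfer function to that IN value gives OUT[B8] (row B8 above).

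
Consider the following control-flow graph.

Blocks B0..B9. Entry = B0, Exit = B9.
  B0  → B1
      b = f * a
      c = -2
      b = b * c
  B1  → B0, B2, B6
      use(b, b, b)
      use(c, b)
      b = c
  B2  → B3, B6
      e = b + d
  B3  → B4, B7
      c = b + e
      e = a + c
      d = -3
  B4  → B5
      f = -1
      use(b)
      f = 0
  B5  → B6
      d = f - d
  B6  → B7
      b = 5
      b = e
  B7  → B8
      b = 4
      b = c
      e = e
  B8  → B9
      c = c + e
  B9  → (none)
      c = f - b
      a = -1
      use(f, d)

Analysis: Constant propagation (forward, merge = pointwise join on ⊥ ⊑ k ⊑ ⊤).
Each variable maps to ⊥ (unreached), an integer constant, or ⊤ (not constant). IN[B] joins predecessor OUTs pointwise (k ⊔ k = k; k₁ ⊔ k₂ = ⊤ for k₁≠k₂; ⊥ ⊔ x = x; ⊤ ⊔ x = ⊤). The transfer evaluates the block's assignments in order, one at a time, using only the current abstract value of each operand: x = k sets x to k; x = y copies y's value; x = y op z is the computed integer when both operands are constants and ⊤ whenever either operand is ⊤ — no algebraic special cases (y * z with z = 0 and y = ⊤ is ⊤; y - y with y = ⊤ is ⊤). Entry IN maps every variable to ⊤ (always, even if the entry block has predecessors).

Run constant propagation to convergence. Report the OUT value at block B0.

Answer: {a: ⊤, b: ⊤, c: -2, d: ⊤, e: ⊤, f: ⊤}

Trace:
Per-block solution:
  B0: | IN=(all ⊤) | OUT={c:-2; rest ⊤}
  B1: | IN={c:-2; rest ⊤} | OUT={b:-2, c:-2; rest ⊤}
  B2: | IN={b:-2, c:-2; rest ⊤} | OUT={b:-2, c:-2; rest ⊤}
  B3: | IN={b:-2, c:-2; rest ⊤} | OUT={b:-2, d:-3; rest ⊤}
  B4: | IN={b:-2, d:-3; rest ⊤} | OUT={b:-2, d:-3, f:0; rest ⊤}
  B5: | IN={b:-2, d:-3, f:0; rest ⊤} | OUT={b:-2, d:3, f:0; rest ⊤}
  B6: | IN={b:-2; rest ⊤} | OUT=(all ⊤)
  B7: | IN=(all ⊤) | OUT=(all ⊤)
  B8: | IN=(all ⊤) | OUT=(all ⊤)
  B9: | IN=(all ⊤) | OUT={a:-1; rest ⊤}

Merge at B0 (entry node, so the boundary value (all ⊤) is joined with the incoming edge(s)): IN[B0] = (all ⊤) ⊔ OUT[B1] = {a: ⊤, b: ⊤, c: ⊤, d: ⊤, e: ⊤, f: ⊤}
Applying B0's transfer function to that IN value gives OUT[B0] (row B0 above).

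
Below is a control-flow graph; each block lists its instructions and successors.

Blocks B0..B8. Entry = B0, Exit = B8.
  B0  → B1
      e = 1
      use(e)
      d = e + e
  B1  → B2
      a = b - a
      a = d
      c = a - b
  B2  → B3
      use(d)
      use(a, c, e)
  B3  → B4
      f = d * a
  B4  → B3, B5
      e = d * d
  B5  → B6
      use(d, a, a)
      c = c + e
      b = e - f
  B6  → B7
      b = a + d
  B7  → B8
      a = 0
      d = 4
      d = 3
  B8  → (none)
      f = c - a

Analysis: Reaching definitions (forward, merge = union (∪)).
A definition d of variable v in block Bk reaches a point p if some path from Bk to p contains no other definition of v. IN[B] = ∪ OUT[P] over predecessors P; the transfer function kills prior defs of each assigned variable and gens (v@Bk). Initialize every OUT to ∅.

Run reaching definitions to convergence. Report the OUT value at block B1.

Answer: {a@B1, c@B1, d@B0, e@B0}

Working:
Per-block solution:
  B0:   IN={}   OUT={d@B0, e@B0}
  B1:   IN={d@B0, e@B0}   OUT={a@B1, c@B1, d@B0, e@B0}
  B2:   IN={a@B1, c@B1, d@B0, e@B0}   OUT={a@B1, c@B1, d@B0, e@B0}
  B3:   IN={a@B1, c@B1, d@B0, e@B0, e@B4, f@B3}   OUT={a@B1, c@B1, d@B0, e@B0, e@B4, f@B3}
  B4:   IN={a@B1, c@B1, d@B0, e@B0, e@B4, f@B3}   OUT={a@B1, c@B1, d@B0, e@B4, f@B3}
  B5:   IN={a@B1, c@B1, d@B0, e@B4, f@B3}   OUT={a@B1, b@B5, c@B5, d@B0, e@B4, f@B3}
  B6:   IN={a@B1, b@B5, c@B5, d@B0, e@B4, f@B3}   OUT={a@B1, b@B6, c@B5, d@B0, e@B4, f@B3}
  B7:   IN={a@B1, b@B6, c@B5, d@B0, e@B4, f@B3}   OUT={a@B7, b@B6, c@B5, d@B7, e@B4, f@B3}
  B8:   IN={a@B7, b@B6, c@B5, d@B7, e@B4, f@B3}   OUT={a@B7, b@B6, c@B5, d@B7, e@B4, f@B8}

Merge at B1: IN[B1] = OUT[B0] = {d@B0, e@B0}
Applying B1's transfer function to that IN value gives OUT[B1] (row B1 above).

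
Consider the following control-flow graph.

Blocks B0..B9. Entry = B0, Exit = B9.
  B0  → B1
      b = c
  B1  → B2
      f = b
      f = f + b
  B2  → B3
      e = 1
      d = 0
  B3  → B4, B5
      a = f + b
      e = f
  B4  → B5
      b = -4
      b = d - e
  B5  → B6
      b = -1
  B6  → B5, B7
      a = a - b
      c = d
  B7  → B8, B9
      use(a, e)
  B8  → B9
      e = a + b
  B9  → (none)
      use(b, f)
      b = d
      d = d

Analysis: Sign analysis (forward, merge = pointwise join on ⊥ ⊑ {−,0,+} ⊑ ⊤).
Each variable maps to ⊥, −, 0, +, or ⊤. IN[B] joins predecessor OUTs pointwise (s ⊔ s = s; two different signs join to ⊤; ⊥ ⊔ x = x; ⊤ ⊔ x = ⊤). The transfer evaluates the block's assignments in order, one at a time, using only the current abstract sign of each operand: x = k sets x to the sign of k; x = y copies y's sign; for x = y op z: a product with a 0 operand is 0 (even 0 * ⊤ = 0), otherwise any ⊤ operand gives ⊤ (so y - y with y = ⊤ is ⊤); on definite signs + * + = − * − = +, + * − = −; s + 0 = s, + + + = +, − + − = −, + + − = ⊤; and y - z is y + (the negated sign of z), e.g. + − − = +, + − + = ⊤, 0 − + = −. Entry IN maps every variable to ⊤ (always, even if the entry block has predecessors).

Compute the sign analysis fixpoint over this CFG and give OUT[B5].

Per-block solution:
  B0:   IN=(all ⊤)   OUT=(all ⊤)
  B1:   IN=(all ⊤)   OUT=(all ⊤)
  B2:   IN=(all ⊤)   OUT={d:0, e:+; rest ⊤}
  B3:   IN={d:0, e:+; rest ⊤}   OUT={d:0; rest ⊤}
  B4:   IN={d:0; rest ⊤}   OUT={d:0; rest ⊤}
  B5:   IN={d:0; rest ⊤}   OUT={b:-, d:0; rest ⊤}
  B6:   IN={b:-, d:0; rest ⊤}   OUT={b:-, c:0, d:0; rest ⊤}
  B7:   IN={b:-, c:0, d:0; rest ⊤}   OUT={b:-, c:0, d:0; rest ⊤}
  B8:   IN={b:-, c:0, d:0; rest ⊤}   OUT={b:-, c:0, d:0; rest ⊤}
  B9:   IN={b:-, c:0, d:0; rest ⊤}   OUT={b:0, c:0, d:0; rest ⊤}

Merge at B5: IN[B5] = OUT[B3] ⊔ OUT[B4] ⊔ OUT[B6] = {a: ⊤, b: ⊤, c: ⊤, d: 0, e: ⊤, f: ⊤}
Applying B5's transfer function to that IN value gives OUT[B5] (row B5 above).

Answer: {a: ⊤, b: -, c: ⊤, d: 0, e: ⊤, f: ⊤}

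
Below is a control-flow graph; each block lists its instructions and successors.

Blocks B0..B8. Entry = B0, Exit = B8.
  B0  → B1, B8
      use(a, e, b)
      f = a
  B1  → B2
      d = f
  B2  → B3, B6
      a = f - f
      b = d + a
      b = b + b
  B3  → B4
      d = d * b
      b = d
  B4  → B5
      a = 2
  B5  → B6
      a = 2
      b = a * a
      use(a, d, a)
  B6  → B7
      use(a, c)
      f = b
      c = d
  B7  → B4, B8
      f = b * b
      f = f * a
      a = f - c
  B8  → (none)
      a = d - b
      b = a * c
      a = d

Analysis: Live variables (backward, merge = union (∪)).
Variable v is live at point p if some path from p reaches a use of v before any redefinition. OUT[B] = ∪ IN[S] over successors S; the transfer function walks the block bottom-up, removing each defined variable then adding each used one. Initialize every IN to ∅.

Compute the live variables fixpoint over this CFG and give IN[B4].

Fixpoint table:
  B0: | IN={a, b, c, d, e} | OUT={b, c, d, f}
  B1: | IN={c, f} | OUT={c, d, f}
  B2: | IN={c, d, f} | OUT={a, b, c, d}
  B3: | IN={b, c, d} | OUT={c, d}
  B4: | IN={c, d} | OUT={c, d}
  B5: | IN={c, d} | OUT={a, b, c, d}
  B6: | IN={a, b, c, d} | OUT={a, b, c, d}
  B7: | IN={a, b, c, d} | OUT={b, c, d}
  B8: | IN={b, c, d} | OUT={}

Merge at B4: OUT[B4] = IN[B5] = {c, d}
Applying B4's transfer function to that OUT value gives IN[B4] (row B4 above).

Answer: {c, d}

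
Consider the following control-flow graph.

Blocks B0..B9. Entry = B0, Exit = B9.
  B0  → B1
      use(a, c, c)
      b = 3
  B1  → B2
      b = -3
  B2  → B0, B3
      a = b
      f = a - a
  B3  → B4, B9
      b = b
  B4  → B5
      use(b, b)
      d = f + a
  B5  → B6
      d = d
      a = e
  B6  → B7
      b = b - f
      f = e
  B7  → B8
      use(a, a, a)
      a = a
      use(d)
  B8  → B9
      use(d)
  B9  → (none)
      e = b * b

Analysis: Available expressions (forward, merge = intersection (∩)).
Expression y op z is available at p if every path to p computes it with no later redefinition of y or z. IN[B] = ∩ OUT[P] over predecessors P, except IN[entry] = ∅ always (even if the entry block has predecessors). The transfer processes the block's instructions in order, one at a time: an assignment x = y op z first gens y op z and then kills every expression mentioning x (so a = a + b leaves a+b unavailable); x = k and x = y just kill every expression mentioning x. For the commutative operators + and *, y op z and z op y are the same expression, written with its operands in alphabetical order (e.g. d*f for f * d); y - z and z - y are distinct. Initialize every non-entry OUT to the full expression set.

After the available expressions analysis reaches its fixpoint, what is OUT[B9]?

Answer: {b*b}

Derivation:
Fixpoint table:
  B0:  IN={}  OUT={}
  B1:  IN={}  OUT={}
  B2:  IN={}  OUT={a-a}
  B3:  IN={a-a}  OUT={a-a}
  B4:  IN={a-a}  OUT={a+f, a-a}
  B5:  IN={a+f, a-a}  OUT={}
  B6:  IN={}  OUT={}
  B7:  IN={}  OUT={}
  B8:  IN={}  OUT={}
  B9:  IN={}  OUT={b*b}

Merge at B9: IN[B9] = OUT[B3] ∩ OUT[B8] = {}
Applying B9's transfer function to that IN value gives OUT[B9] (row B9 above).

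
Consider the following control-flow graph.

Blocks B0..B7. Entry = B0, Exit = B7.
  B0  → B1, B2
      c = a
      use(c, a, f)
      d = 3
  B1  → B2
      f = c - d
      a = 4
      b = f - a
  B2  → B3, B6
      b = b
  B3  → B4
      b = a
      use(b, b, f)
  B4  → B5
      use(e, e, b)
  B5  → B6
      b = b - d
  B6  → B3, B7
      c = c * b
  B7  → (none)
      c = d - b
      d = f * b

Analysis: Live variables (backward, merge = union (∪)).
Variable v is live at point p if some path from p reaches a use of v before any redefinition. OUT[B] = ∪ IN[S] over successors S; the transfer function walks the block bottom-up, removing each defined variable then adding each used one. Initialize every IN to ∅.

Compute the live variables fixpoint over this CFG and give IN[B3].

Answer: {a, c, d, e, f}

Working:
Fixpoint table:
  B0:   IN={a, b, e, f}   OUT={a, b, c, d, e, f}
  B1:   IN={c, d, e}   OUT={a, b, c, d, e, f}
  B2:   IN={a, b, c, d, e, f}   OUT={a, b, c, d, e, f}
  B3:   IN={a, c, d, e, f}   OUT={a, b, c, d, e, f}
  B4:   IN={a, b, c, d, e, f}   OUT={a, b, c, d, e, f}
  B5:   IN={a, b, c, d, e, f}   OUT={a, b, c, d, e, f}
  B6:   IN={a, b, c, d, e, f}   OUT={a, b, c, d, e, f}
  B7:   IN={b, d, f}   OUT={}

Merge at B3: OUT[B3] = IN[B4] = {a, b, c, d, e, f}
Applying B3's transfer function to that OUT value gives IN[B3] (row B3 above).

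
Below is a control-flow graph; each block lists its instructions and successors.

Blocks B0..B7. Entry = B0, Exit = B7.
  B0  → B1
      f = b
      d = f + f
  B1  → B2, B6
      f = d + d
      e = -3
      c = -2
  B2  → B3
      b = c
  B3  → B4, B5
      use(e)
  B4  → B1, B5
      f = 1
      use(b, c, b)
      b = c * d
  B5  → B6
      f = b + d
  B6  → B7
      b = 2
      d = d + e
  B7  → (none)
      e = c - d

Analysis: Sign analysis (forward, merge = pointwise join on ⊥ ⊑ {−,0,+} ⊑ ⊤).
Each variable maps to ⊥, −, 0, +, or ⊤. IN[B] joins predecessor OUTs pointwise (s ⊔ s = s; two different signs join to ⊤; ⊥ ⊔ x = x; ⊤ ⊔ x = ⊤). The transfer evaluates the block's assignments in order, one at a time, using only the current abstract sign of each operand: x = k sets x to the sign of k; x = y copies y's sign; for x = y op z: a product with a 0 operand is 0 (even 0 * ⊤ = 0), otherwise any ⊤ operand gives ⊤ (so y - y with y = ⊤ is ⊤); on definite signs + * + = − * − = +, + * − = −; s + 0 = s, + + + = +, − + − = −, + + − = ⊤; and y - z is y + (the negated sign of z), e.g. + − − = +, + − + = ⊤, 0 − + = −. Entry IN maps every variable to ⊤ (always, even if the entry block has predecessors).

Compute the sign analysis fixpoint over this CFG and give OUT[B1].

Converged values:
  B0:  IN=(all ⊤)  OUT=(all ⊤)
  B1:  IN=(all ⊤)  OUT={c:-, e:-; rest ⊤}
  B2:  IN={c:-, e:-; rest ⊤}  OUT={b:-, c:-, e:-; rest ⊤}
  B3:  IN={b:-, c:-, e:-; rest ⊤}  OUT={b:-, c:-, e:-; rest ⊤}
  B4:  IN={b:-, c:-, e:-; rest ⊤}  OUT={c:-, e:-, f:+; rest ⊤}
  B5:  IN={c:-, e:-; rest ⊤}  OUT={c:-, e:-; rest ⊤}
  B6:  IN={c:-, e:-; rest ⊤}  OUT={b:+, c:-, e:-; rest ⊤}
  B7:  IN={b:+, c:-, e:-; rest ⊤}  OUT={b:+, c:-; rest ⊤}

Merge at B1: IN[B1] = OUT[B0] ⊔ OUT[B4] = {a: ⊤, b: ⊤, c: ⊤, d: ⊤, e: ⊤, f: ⊤}
Applying B1's transfer function to that IN value gives OUT[B1] (row B1 above).

Answer: {a: ⊤, b: ⊤, c: -, d: ⊤, e: -, f: ⊤}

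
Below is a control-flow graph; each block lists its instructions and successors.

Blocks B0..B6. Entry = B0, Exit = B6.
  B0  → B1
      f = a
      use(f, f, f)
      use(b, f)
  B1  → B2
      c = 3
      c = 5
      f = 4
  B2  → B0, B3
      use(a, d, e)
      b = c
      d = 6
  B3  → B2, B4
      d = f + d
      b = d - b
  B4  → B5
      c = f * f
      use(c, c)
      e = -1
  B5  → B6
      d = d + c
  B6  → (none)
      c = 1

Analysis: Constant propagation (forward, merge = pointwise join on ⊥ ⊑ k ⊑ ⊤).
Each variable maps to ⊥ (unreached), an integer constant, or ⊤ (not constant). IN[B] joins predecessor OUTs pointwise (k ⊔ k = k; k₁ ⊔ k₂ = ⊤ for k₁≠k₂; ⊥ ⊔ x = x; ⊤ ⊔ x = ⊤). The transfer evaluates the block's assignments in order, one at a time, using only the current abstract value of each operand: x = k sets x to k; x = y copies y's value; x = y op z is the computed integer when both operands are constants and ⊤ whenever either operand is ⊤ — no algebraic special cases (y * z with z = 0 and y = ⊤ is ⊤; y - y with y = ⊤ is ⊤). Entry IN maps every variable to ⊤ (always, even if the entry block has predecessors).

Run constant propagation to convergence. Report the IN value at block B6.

Answer: {a: ⊤, b: 5, c: 16, d: 26, e: -1, f: 4}

Working:
Converged values:
  B0:  IN=(all ⊤)  OUT=(all ⊤)
  B1:  IN=(all ⊤)  OUT={c:5, f:4; rest ⊤}
  B2:  IN={c:5, f:4; rest ⊤}  OUT={b:5, c:5, d:6, f:4; rest ⊤}
  B3:  IN={b:5, c:5, d:6, f:4; rest ⊤}  OUT={b:5, c:5, d:10, f:4; rest ⊤}
  B4:  IN={b:5, c:5, d:10, f:4; rest ⊤}  OUT={b:5, c:16, d:10, e:-1, f:4; rest ⊤}
  B5:  IN={b:5, c:16, d:10, e:-1, f:4; rest ⊤}  OUT={b:5, c:16, d:26, e:-1, f:4; rest ⊤}
  B6:  IN={b:5, c:16, d:26, e:-1, f:4; rest ⊤}  OUT={b:5, c:1, d:26, e:-1, f:4; rest ⊤}

Merge at B6: IN[B6] = OUT[B5] = {a: ⊤, b: 5, c: 16, d: 26, e: -1, f: 4}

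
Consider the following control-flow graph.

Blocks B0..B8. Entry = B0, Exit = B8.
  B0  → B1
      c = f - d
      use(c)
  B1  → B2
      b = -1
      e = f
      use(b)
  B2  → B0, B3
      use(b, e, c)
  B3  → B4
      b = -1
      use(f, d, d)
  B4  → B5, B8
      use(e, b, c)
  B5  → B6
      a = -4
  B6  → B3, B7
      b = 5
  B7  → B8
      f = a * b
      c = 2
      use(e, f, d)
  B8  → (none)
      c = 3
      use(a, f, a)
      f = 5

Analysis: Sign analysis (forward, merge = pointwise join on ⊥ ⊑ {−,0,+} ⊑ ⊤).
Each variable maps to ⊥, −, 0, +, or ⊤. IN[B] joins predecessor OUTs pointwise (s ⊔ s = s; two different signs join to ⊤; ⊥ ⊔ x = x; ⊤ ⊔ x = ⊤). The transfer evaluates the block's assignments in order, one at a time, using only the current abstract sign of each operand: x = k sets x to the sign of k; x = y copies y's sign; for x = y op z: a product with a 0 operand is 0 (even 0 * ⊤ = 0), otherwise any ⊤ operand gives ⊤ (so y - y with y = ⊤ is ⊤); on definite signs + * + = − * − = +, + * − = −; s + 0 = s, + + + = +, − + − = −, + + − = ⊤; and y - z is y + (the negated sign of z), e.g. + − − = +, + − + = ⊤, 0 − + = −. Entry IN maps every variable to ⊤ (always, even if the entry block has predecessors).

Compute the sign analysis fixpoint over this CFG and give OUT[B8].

Answer: {a: ⊤, b: ⊤, c: +, d: ⊤, e: ⊤, f: +}

Trace:
Per-block solution:
  B0:   IN=(all ⊤)   OUT=(all ⊤)
  B1:   IN=(all ⊤)   OUT={b:-; rest ⊤}
  B2:   IN={b:-; rest ⊤}   OUT={b:-; rest ⊤}
  B3:   IN=(all ⊤)   OUT={b:-; rest ⊤}
  B4:   IN={b:-; rest ⊤}   OUT={b:-; rest ⊤}
  B5:   IN={b:-; rest ⊤}   OUT={a:-, b:-; rest ⊤}
  B6:   IN={a:-, b:-; rest ⊤}   OUT={a:-, b:+; rest ⊤}
  B7:   IN={a:-, b:+; rest ⊤}   OUT={a:-, b:+, c:+, f:-; rest ⊤}
  B8:   IN=(all ⊤)   OUT={c:+, f:+; rest ⊤}

Merge at B8: IN[B8] = OUT[B4] ⊔ OUT[B7] = {a: ⊤, b: ⊤, c: ⊤, d: ⊤, e: ⊤, f: ⊤}
Applying B8's transfer function to that IN value gives OUT[B8] (row B8 above).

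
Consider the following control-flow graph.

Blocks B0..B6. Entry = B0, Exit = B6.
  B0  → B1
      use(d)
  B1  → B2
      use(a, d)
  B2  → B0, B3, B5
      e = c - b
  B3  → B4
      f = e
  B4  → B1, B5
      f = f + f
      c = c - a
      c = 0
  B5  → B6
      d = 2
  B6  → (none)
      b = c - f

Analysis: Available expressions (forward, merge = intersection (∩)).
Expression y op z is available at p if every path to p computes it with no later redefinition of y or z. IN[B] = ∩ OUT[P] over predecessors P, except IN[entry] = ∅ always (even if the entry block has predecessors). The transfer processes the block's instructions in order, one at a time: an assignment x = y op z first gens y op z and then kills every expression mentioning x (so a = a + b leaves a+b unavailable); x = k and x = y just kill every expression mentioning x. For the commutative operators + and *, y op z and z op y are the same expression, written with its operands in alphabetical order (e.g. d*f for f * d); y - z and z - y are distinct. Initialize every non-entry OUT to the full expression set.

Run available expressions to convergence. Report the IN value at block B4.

Answer: {c-b}

Trace:
Fixpoint table:
  B0:   IN={}   OUT={}
  B1:   IN={}   OUT={}
  B2:   IN={}   OUT={c-b}
  B3:   IN={c-b}   OUT={c-b}
  B4:   IN={c-b}   OUT={}
  B5:   IN={}   OUT={}
  B6:   IN={}   OUT={c-f}

Merge at B4: IN[B4] = OUT[B3] = {c-b}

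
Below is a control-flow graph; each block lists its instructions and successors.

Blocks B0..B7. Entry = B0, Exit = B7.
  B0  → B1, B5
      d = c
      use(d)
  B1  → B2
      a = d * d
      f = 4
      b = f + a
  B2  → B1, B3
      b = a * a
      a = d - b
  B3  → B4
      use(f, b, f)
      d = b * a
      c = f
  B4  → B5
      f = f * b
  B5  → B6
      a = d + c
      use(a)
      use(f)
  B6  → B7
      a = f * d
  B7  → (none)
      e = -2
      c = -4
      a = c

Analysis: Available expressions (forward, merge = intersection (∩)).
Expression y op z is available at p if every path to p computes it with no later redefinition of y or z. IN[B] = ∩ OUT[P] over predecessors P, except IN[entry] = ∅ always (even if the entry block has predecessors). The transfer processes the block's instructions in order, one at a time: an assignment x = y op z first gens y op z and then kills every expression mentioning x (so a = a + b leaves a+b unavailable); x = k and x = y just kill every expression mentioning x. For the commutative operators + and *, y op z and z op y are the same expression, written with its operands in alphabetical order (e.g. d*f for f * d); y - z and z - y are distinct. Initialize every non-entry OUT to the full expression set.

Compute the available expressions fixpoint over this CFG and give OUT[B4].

Answer: {a*b}

Derivation:
Converged values:
  B0:   IN={}   OUT={}
  B1:   IN={}   OUT={a+f, d*d}
  B2:   IN={a+f, d*d}   OUT={d*d, d-b}
  B3:   IN={d*d, d-b}   OUT={a*b}
  B4:   IN={a*b}   OUT={a*b}
  B5:   IN={}   OUT={c+d}
  B6:   IN={c+d}   OUT={c+d, d*f}
  B7:   IN={c+d, d*f}   OUT={d*f}

Merge at B4: IN[B4] = OUT[B3] = {a*b}
Applying B4's transfer function to that IN value gives OUT[B4] (row B4 above).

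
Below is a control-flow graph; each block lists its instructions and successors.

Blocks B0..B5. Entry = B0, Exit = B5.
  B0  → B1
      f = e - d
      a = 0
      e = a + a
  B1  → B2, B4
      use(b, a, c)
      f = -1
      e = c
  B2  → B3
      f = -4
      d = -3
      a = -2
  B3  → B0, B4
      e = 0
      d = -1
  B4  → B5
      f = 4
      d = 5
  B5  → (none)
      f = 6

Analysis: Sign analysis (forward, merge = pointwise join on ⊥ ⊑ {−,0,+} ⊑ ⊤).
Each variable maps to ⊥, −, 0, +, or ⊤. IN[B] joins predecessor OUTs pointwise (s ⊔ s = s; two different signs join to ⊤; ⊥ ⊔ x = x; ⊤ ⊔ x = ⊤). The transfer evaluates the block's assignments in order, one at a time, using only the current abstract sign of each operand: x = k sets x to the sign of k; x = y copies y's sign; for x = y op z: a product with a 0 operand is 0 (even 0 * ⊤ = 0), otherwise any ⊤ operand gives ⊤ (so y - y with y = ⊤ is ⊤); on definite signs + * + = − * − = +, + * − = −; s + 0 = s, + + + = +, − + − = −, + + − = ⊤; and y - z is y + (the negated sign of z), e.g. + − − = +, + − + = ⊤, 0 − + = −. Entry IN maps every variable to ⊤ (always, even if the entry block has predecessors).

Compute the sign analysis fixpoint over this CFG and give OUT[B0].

Converged values:
  B0:   IN=(all ⊤)   OUT={a:0, e:0; rest ⊤}
  B1:   IN={a:0, e:0; rest ⊤}   OUT={a:0, f:-; rest ⊤}
  B2:   IN={a:0, f:-; rest ⊤}   OUT={a:-, d:-, f:-; rest ⊤}
  B3:   IN={a:-, d:-, f:-; rest ⊤}   OUT={a:-, d:-, e:0, f:-; rest ⊤}
  B4:   IN={f:-; rest ⊤}   OUT={d:+, f:+; rest ⊤}
  B5:   IN={d:+, f:+; rest ⊤}   OUT={d:+, f:+; rest ⊤}

Merge at B0 (entry node, so the boundary value (all ⊤) is joined with the incoming edge(s)): IN[B0] = (all ⊤) ⊔ OUT[B3] = {a: ⊤, b: ⊤, c: ⊤, d: ⊤, e: ⊤, f: ⊤}
Applying B0's transfer function to that IN value gives OUT[B0] (row B0 above).

Answer: {a: 0, b: ⊤, c: ⊤, d: ⊤, e: 0, f: ⊤}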